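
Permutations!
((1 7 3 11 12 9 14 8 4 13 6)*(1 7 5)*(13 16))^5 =((1 5)(3 11 12 9 14 8 4 16 13 6 7))^5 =(1 5)(3 8 7 14 6 9 13 12 16 11 4)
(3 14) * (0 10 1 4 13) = [10, 4, 2, 14, 13, 5, 6, 7, 8, 9, 1, 11, 12, 0, 3] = (0 10 1 4 13)(3 14)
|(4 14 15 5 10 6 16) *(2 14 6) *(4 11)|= |(2 14 15 5 10)(4 6 16 11)|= 20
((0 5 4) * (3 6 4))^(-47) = ((0 5 3 6 4))^(-47) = (0 6 5 4 3)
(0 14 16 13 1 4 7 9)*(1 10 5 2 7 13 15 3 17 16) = (0 14 1 4 13 10 5 2 7 9)(3 17 16 15) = [14, 4, 7, 17, 13, 2, 6, 9, 8, 0, 5, 11, 12, 10, 1, 3, 15, 16]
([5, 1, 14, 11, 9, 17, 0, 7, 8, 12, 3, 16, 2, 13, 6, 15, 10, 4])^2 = [17, 1, 6, 16, 12, 4, 5, 7, 8, 2, 11, 10, 14, 13, 0, 15, 3, 9]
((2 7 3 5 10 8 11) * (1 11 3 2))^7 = ((1 11)(2 7)(3 5 10 8))^7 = (1 11)(2 7)(3 8 10 5)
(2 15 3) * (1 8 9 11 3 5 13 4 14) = (1 8 9 11 3 2 15 5 13 4 14) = [0, 8, 15, 2, 14, 13, 6, 7, 9, 11, 10, 3, 12, 4, 1, 5]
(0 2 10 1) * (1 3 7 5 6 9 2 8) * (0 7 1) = (0 8)(1 7 5 6 9 2 10 3) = [8, 7, 10, 1, 4, 6, 9, 5, 0, 2, 3]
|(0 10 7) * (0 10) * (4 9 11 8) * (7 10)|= |(4 9 11 8)|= 4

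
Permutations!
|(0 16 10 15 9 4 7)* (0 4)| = 10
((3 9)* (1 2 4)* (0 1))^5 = (0 1 2 4)(3 9)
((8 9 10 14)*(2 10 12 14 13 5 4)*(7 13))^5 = ((2 10 7 13 5 4)(8 9 12 14))^5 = (2 4 5 13 7 10)(8 9 12 14)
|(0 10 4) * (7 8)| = |(0 10 4)(7 8)| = 6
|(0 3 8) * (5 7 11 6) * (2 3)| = |(0 2 3 8)(5 7 11 6)| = 4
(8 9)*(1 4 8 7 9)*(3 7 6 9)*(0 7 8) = [7, 4, 2, 8, 0, 5, 9, 3, 1, 6] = (0 7 3 8 1 4)(6 9)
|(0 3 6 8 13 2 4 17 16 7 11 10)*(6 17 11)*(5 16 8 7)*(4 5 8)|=30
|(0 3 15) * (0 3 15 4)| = 4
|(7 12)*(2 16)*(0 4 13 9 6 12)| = |(0 4 13 9 6 12 7)(2 16)| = 14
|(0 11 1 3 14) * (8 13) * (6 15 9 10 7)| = |(0 11 1 3 14)(6 15 9 10 7)(8 13)| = 10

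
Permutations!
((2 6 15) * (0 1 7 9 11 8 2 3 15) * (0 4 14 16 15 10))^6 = (0 2 3 11 16 7 4)(1 6 10 8 15 9 14)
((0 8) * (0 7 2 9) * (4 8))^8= (0 8 2)(4 7 9)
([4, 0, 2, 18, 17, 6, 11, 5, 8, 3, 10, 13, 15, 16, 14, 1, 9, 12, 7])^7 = (0 4 17 12 15 1)(3 16 11 5 18 9 13 6 7)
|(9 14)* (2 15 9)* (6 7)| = 4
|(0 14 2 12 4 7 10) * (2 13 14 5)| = |(0 5 2 12 4 7 10)(13 14)| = 14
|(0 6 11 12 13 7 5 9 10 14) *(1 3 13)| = 12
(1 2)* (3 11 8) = [0, 2, 1, 11, 4, 5, 6, 7, 3, 9, 10, 8] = (1 2)(3 11 8)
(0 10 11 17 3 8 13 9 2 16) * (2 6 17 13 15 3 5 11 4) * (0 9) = [10, 1, 16, 8, 2, 11, 17, 7, 15, 6, 4, 13, 12, 0, 14, 3, 9, 5] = (0 10 4 2 16 9 6 17 5 11 13)(3 8 15)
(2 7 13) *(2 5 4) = (2 7 13 5 4) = [0, 1, 7, 3, 2, 4, 6, 13, 8, 9, 10, 11, 12, 5]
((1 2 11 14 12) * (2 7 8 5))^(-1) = (1 12 14 11 2 5 8 7)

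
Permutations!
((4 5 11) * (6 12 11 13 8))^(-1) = (4 11 12 6 8 13 5)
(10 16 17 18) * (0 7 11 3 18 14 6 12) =(0 7 11 3 18 10 16 17 14 6 12) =[7, 1, 2, 18, 4, 5, 12, 11, 8, 9, 16, 3, 0, 13, 6, 15, 17, 14, 10]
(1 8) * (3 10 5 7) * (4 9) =(1 8)(3 10 5 7)(4 9) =[0, 8, 2, 10, 9, 7, 6, 3, 1, 4, 5]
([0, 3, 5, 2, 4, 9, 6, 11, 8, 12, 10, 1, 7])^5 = (1 12 2 11 9 3 7 5)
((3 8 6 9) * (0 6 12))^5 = (0 12 8 3 9 6) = ((0 6 9 3 8 12))^5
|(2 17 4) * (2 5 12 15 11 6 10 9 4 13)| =24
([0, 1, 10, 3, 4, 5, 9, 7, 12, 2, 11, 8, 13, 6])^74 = [0, 1, 11, 3, 4, 5, 2, 7, 13, 10, 8, 12, 6, 9]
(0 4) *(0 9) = (0 4 9) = [4, 1, 2, 3, 9, 5, 6, 7, 8, 0]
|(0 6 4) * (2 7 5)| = 3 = |(0 6 4)(2 7 5)|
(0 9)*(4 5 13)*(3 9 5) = (0 5 13 4 3 9) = [5, 1, 2, 9, 3, 13, 6, 7, 8, 0, 10, 11, 12, 4]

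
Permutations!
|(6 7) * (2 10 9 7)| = 5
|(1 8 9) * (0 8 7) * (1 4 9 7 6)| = 6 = |(0 8 7)(1 6)(4 9)|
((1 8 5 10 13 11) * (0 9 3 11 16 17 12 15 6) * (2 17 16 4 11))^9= (0 9 3 2 17 12 15 6)(1 5 13 11 8 10 4)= ((0 9 3 2 17 12 15 6)(1 8 5 10 13 4 11))^9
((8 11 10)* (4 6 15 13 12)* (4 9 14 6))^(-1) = (6 14 9 12 13 15)(8 10 11)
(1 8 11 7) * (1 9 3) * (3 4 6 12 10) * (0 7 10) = (0 7 9 4 6 12)(1 8 11 10 3) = [7, 8, 2, 1, 6, 5, 12, 9, 11, 4, 3, 10, 0]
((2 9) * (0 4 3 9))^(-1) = (0 2 9 3 4)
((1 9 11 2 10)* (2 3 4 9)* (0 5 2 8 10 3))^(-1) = (0 11 9 4 3 2 5)(1 10 8)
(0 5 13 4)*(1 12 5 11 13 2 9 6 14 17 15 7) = (0 11 13 4)(1 12 5 2 9 6 14 17 15 7) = [11, 12, 9, 3, 0, 2, 14, 1, 8, 6, 10, 13, 5, 4, 17, 7, 16, 15]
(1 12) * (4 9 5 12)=(1 4 9 5 12)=[0, 4, 2, 3, 9, 12, 6, 7, 8, 5, 10, 11, 1]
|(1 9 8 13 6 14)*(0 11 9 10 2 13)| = 12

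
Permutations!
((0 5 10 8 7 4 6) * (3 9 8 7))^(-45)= (0 7)(4 5)(6 10)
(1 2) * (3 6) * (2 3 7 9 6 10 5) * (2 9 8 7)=(1 3 10 5 9 6 2)(7 8)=[0, 3, 1, 10, 4, 9, 2, 8, 7, 6, 5]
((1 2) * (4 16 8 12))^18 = (4 8)(12 16)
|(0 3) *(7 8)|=|(0 3)(7 8)|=2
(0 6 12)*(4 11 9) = (0 6 12)(4 11 9) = [6, 1, 2, 3, 11, 5, 12, 7, 8, 4, 10, 9, 0]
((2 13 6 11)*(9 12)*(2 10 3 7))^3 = (2 11 7 6 3 13 10)(9 12)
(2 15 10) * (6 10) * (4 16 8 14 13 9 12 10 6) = (2 15 4 16 8 14 13 9 12 10) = [0, 1, 15, 3, 16, 5, 6, 7, 14, 12, 2, 11, 10, 9, 13, 4, 8]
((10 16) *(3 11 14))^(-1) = (3 14 11)(10 16)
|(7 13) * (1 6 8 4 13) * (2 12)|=6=|(1 6 8 4 13 7)(2 12)|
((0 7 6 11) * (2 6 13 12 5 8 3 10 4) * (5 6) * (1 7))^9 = (0 7 12 11 1 13 6)(2 3)(4 8)(5 10)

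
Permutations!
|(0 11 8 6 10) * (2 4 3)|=15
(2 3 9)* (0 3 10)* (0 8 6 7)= (0 3 9 2 10 8 6 7)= [3, 1, 10, 9, 4, 5, 7, 0, 6, 2, 8]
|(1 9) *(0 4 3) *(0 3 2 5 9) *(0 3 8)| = |(0 4 2 5 9 1 3 8)| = 8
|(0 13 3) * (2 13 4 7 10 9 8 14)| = |(0 4 7 10 9 8 14 2 13 3)| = 10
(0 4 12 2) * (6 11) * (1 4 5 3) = [5, 4, 0, 1, 12, 3, 11, 7, 8, 9, 10, 6, 2] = (0 5 3 1 4 12 2)(6 11)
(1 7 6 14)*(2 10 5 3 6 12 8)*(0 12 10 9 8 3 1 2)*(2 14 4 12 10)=(14)(0 10 5 1 7 2 9 8)(3 6 4 12)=[10, 7, 9, 6, 12, 1, 4, 2, 0, 8, 5, 11, 3, 13, 14]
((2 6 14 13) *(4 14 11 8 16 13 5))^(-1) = (2 13 16 8 11 6)(4 5 14)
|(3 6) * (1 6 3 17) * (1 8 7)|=|(1 6 17 8 7)|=5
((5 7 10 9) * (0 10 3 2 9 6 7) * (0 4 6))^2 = ((0 10)(2 9 5 4 6 7 3))^2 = (10)(2 5 6 3 9 4 7)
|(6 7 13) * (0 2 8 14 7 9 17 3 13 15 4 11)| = 40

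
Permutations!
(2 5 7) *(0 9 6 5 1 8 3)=(0 9 6 5 7 2 1 8 3)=[9, 8, 1, 0, 4, 7, 5, 2, 3, 6]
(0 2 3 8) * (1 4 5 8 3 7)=(0 2 7 1 4 5 8)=[2, 4, 7, 3, 5, 8, 6, 1, 0]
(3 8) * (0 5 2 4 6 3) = (0 5 2 4 6 3 8) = [5, 1, 4, 8, 6, 2, 3, 7, 0]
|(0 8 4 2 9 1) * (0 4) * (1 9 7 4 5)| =|(9)(0 8)(1 5)(2 7 4)| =6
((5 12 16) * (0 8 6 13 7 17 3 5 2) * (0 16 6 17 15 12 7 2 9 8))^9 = (2 12 5 8)(3 9 13 15)(6 7 17 16)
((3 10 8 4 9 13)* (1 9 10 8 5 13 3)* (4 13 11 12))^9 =(1 13 8 3 9)(4 12 11 5 10)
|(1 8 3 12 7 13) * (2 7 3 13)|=6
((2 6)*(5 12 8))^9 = ((2 6)(5 12 8))^9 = (12)(2 6)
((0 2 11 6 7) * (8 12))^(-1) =(0 7 6 11 2)(8 12)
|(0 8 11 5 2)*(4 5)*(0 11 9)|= 12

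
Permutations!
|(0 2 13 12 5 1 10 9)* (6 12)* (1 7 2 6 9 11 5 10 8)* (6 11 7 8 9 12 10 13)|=12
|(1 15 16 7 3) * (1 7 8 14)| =10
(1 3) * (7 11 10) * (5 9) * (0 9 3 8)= (0 9 5 3 1 8)(7 11 10)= [9, 8, 2, 1, 4, 3, 6, 11, 0, 5, 7, 10]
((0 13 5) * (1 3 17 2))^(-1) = ((0 13 5)(1 3 17 2))^(-1) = (0 5 13)(1 2 17 3)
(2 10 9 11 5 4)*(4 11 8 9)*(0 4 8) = (0 4 2 10 8 9)(5 11) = [4, 1, 10, 3, 2, 11, 6, 7, 9, 0, 8, 5]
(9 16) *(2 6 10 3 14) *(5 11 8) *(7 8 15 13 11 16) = [0, 1, 6, 14, 4, 16, 10, 8, 5, 7, 3, 15, 12, 11, 2, 13, 9] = (2 6 10 3 14)(5 16 9 7 8)(11 15 13)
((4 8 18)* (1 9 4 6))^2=(1 4 18)(6 9 8)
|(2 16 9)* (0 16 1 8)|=|(0 16 9 2 1 8)|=6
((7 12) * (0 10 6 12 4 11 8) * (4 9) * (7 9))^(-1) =(0 8 11 4 9 12 6 10)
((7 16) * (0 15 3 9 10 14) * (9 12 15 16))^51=(0 9)(7 14)(10 16)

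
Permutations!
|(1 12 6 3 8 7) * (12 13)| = |(1 13 12 6 3 8 7)| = 7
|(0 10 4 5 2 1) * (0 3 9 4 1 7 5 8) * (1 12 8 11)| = 60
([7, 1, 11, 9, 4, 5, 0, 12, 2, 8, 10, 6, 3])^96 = (0 2 3)(6 8 12)(7 11 9)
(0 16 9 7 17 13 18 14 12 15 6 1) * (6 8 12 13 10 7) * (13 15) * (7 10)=(0 16 9 6 1)(7 17)(8 12 13 18 14 15)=[16, 0, 2, 3, 4, 5, 1, 17, 12, 6, 10, 11, 13, 18, 15, 8, 9, 7, 14]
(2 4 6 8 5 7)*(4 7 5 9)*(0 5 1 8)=[5, 8, 7, 3, 6, 1, 0, 2, 9, 4]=(0 5 1 8 9 4 6)(2 7)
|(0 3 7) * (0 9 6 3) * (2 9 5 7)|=|(2 9 6 3)(5 7)|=4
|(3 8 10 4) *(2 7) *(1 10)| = |(1 10 4 3 8)(2 7)| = 10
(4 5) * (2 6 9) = (2 6 9)(4 5) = [0, 1, 6, 3, 5, 4, 9, 7, 8, 2]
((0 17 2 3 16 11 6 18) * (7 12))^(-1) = ((0 17 2 3 16 11 6 18)(7 12))^(-1) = (0 18 6 11 16 3 2 17)(7 12)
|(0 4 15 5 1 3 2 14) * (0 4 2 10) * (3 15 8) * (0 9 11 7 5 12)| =|(0 2 14 4 8 3 10 9 11 7 5 1 15 12)| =14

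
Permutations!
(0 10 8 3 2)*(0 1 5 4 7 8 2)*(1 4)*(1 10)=(0 1 5 10 2 4 7 8 3)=[1, 5, 4, 0, 7, 10, 6, 8, 3, 9, 2]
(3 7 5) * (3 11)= (3 7 5 11)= [0, 1, 2, 7, 4, 11, 6, 5, 8, 9, 10, 3]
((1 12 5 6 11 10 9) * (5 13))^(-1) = (1 9 10 11 6 5 13 12)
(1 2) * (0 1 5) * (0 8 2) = [1, 0, 5, 3, 4, 8, 6, 7, 2] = (0 1)(2 5 8)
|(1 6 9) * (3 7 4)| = |(1 6 9)(3 7 4)| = 3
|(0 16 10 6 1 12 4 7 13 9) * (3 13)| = 11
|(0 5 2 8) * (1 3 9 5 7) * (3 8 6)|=|(0 7 1 8)(2 6 3 9 5)|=20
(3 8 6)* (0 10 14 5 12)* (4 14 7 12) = (0 10 7 12)(3 8 6)(4 14 5) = [10, 1, 2, 8, 14, 4, 3, 12, 6, 9, 7, 11, 0, 13, 5]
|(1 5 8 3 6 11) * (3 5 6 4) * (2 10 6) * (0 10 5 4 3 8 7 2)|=|(0 10 6 11 1)(2 5 7)(4 8)|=30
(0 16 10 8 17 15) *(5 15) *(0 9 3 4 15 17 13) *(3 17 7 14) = (0 16 10 8 13)(3 4 15 9 17 5 7 14) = [16, 1, 2, 4, 15, 7, 6, 14, 13, 17, 8, 11, 12, 0, 3, 9, 10, 5]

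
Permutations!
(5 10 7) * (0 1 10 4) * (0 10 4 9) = (0 1 4 10 7 5 9) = [1, 4, 2, 3, 10, 9, 6, 5, 8, 0, 7]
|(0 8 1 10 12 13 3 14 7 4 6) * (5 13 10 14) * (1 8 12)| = |(0 12 10 1 14 7 4 6)(3 5 13)| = 24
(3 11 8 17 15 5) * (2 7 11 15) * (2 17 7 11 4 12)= [0, 1, 11, 15, 12, 3, 6, 4, 7, 9, 10, 8, 2, 13, 14, 5, 16, 17]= (17)(2 11 8 7 4 12)(3 15 5)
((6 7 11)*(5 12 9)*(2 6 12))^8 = (2 6 7 11 12 9 5)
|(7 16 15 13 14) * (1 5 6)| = 15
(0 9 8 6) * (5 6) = (0 9 8 5 6) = [9, 1, 2, 3, 4, 6, 0, 7, 5, 8]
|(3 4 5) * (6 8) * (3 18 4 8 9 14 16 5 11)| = |(3 8 6 9 14 16 5 18 4 11)| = 10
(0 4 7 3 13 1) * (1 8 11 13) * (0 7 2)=(0 4 2)(1 7 3)(8 11 13)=[4, 7, 0, 1, 2, 5, 6, 3, 11, 9, 10, 13, 12, 8]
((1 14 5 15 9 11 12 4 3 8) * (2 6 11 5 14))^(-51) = (15)(1 4 6 8 12 2 3 11)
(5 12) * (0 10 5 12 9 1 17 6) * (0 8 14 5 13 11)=(0 10 13 11)(1 17 6 8 14 5 9)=[10, 17, 2, 3, 4, 9, 8, 7, 14, 1, 13, 0, 12, 11, 5, 15, 16, 6]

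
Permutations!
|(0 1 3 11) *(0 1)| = |(1 3 11)| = 3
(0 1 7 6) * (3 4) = [1, 7, 2, 4, 3, 5, 0, 6] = (0 1 7 6)(3 4)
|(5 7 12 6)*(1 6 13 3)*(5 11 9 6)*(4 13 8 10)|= |(1 5 7 12 8 10 4 13 3)(6 11 9)|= 9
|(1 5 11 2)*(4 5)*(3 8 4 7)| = |(1 7 3 8 4 5 11 2)| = 8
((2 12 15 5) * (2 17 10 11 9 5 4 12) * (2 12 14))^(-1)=((2 12 15 4 14)(5 17 10 11 9))^(-1)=(2 14 4 15 12)(5 9 11 10 17)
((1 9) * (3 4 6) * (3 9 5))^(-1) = (1 9 6 4 3 5) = ((1 5 3 4 6 9))^(-1)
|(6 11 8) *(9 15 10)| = 3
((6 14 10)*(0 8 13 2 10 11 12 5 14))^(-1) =(0 6 10 2 13 8)(5 12 11 14)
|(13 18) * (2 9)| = |(2 9)(13 18)| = 2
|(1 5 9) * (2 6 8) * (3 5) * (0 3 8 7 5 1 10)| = |(0 3 1 8 2 6 7 5 9 10)| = 10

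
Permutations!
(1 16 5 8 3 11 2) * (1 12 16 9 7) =(1 9 7)(2 12 16 5 8 3 11) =[0, 9, 12, 11, 4, 8, 6, 1, 3, 7, 10, 2, 16, 13, 14, 15, 5]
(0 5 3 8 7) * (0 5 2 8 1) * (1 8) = [2, 0, 1, 8, 4, 3, 6, 5, 7] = (0 2 1)(3 8 7 5)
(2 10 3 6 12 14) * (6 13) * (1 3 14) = (1 3 13 6 12)(2 10 14) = [0, 3, 10, 13, 4, 5, 12, 7, 8, 9, 14, 11, 1, 6, 2]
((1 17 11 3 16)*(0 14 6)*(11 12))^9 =(1 11)(3 17)(12 16)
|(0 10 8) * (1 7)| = 6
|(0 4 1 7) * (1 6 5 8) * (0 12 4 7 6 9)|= 20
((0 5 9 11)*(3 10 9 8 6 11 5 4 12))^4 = ((0 4 12 3 10 9 5 8 6 11))^4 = (0 10 6 12 5)(3 8 4 9 11)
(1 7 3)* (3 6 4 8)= (1 7 6 4 8 3)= [0, 7, 2, 1, 8, 5, 4, 6, 3]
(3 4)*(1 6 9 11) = (1 6 9 11)(3 4) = [0, 6, 2, 4, 3, 5, 9, 7, 8, 11, 10, 1]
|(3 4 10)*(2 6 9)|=|(2 6 9)(3 4 10)|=3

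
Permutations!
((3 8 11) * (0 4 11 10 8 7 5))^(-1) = (0 5 7 3 11 4)(8 10)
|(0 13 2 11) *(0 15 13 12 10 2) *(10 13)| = 12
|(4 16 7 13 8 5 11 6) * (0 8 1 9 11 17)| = 8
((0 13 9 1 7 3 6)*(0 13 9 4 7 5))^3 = ((0 9 1 5)(3 6 13 4 7))^3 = (0 5 1 9)(3 4 6 7 13)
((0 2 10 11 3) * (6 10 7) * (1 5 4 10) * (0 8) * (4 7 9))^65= ((0 2 9 4 10 11 3 8)(1 5 7 6))^65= (0 2 9 4 10 11 3 8)(1 5 7 6)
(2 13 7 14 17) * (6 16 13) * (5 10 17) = (2 6 16 13 7 14 5 10 17) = [0, 1, 6, 3, 4, 10, 16, 14, 8, 9, 17, 11, 12, 7, 5, 15, 13, 2]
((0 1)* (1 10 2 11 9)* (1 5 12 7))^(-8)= ((0 10 2 11 9 5 12 7 1))^(-8)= (0 10 2 11 9 5 12 7 1)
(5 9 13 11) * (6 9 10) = (5 10 6 9 13 11) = [0, 1, 2, 3, 4, 10, 9, 7, 8, 13, 6, 5, 12, 11]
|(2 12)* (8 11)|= 2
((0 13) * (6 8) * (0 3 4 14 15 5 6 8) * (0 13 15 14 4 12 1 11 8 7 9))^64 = ((0 15 5 6 13 3 12 1 11 8 7 9))^64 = (0 13 11)(1 9 6)(3 8 15)(5 12 7)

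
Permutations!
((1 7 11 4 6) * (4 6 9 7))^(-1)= ((1 4 9 7 11 6))^(-1)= (1 6 11 7 9 4)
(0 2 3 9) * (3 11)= (0 2 11 3 9)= [2, 1, 11, 9, 4, 5, 6, 7, 8, 0, 10, 3]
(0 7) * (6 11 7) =(0 6 11 7) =[6, 1, 2, 3, 4, 5, 11, 0, 8, 9, 10, 7]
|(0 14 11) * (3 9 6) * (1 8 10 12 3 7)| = 24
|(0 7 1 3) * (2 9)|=|(0 7 1 3)(2 9)|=4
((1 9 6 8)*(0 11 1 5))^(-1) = ((0 11 1 9 6 8 5))^(-1) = (0 5 8 6 9 1 11)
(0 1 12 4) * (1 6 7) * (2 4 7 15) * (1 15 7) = (0 6 7 15 2 4)(1 12) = [6, 12, 4, 3, 0, 5, 7, 15, 8, 9, 10, 11, 1, 13, 14, 2]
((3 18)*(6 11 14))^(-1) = (3 18)(6 14 11) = ((3 18)(6 11 14))^(-1)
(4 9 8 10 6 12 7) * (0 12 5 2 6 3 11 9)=(0 12 7 4)(2 6 5)(3 11 9 8 10)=[12, 1, 6, 11, 0, 2, 5, 4, 10, 8, 3, 9, 7]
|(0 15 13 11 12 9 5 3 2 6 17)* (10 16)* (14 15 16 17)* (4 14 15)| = 36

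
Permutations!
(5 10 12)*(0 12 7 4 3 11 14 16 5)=(0 12)(3 11 14 16 5 10 7 4)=[12, 1, 2, 11, 3, 10, 6, 4, 8, 9, 7, 14, 0, 13, 16, 15, 5]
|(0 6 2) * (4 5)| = 6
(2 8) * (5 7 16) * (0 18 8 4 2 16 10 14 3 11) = (0 18 8 16 5 7 10 14 3 11)(2 4) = [18, 1, 4, 11, 2, 7, 6, 10, 16, 9, 14, 0, 12, 13, 3, 15, 5, 17, 8]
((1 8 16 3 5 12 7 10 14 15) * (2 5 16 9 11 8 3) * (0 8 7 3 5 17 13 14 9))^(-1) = (0 8)(1 15 14 13 17 2 16 3 12 5)(7 11 9 10) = ((0 8)(1 5 12 3 16 2 17 13 14 15)(7 10 9 11))^(-1)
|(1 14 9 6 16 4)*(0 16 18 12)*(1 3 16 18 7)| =|(0 18 12)(1 14 9 6 7)(3 16 4)| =15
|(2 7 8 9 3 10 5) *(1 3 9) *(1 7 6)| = 6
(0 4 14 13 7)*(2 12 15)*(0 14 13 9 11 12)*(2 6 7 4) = [2, 1, 0, 3, 13, 5, 7, 14, 8, 11, 10, 12, 15, 4, 9, 6] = (0 2)(4 13)(6 7 14 9 11 12 15)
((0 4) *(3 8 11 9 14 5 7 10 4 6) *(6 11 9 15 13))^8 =((0 11 15 13 6 3 8 9 14 5 7 10 4))^8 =(0 14 13 10 8 11 5 6 4 9 15 7 3)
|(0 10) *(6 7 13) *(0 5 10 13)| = 4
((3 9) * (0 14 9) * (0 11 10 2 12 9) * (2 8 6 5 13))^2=(14)(2 9 11 8 5)(3 10 6 13 12)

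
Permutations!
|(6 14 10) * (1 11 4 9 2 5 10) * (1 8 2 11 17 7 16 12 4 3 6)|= |(1 17 7 16 12 4 9 11 3 6 14 8 2 5 10)|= 15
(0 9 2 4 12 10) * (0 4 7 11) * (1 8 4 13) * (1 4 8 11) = [9, 11, 7, 3, 12, 5, 6, 1, 8, 2, 13, 0, 10, 4] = (0 9 2 7 1 11)(4 12 10 13)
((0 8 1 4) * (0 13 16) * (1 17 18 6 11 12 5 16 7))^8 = (0 16 5 12 11 6 18 17 8)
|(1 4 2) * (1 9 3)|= 5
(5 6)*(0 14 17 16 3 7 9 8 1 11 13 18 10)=(0 14 17 16 3 7 9 8 1 11 13 18 10)(5 6)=[14, 11, 2, 7, 4, 6, 5, 9, 1, 8, 0, 13, 12, 18, 17, 15, 3, 16, 10]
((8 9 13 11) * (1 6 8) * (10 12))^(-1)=((1 6 8 9 13 11)(10 12))^(-1)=(1 11 13 9 8 6)(10 12)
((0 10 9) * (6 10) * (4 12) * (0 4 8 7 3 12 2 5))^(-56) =(12)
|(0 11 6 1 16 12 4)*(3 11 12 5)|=6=|(0 12 4)(1 16 5 3 11 6)|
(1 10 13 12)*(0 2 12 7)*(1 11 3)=(0 2 12 11 3 1 10 13 7)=[2, 10, 12, 1, 4, 5, 6, 0, 8, 9, 13, 3, 11, 7]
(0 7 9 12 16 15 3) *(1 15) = (0 7 9 12 16 1 15 3) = [7, 15, 2, 0, 4, 5, 6, 9, 8, 12, 10, 11, 16, 13, 14, 3, 1]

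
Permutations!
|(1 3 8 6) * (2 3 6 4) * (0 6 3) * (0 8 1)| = 6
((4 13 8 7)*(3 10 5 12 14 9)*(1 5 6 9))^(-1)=(1 14 12 5)(3 9 6 10)(4 7 8 13)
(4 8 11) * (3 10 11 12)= [0, 1, 2, 10, 8, 5, 6, 7, 12, 9, 11, 4, 3]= (3 10 11 4 8 12)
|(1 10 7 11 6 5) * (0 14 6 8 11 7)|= 6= |(0 14 6 5 1 10)(8 11)|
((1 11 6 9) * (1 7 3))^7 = ((1 11 6 9 7 3))^7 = (1 11 6 9 7 3)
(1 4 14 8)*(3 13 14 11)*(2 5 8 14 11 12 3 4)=(14)(1 2 5 8)(3 13 11 4 12)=[0, 2, 5, 13, 12, 8, 6, 7, 1, 9, 10, 4, 3, 11, 14]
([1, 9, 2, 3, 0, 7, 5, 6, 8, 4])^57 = (0 1 9 4)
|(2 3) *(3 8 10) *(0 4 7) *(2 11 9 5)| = 21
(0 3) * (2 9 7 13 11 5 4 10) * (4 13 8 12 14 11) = (0 3)(2 9 7 8 12 14 11 5 13 4 10) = [3, 1, 9, 0, 10, 13, 6, 8, 12, 7, 2, 5, 14, 4, 11]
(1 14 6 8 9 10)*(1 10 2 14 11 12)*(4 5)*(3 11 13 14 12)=(1 13 14 6 8 9 2 12)(3 11)(4 5)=[0, 13, 12, 11, 5, 4, 8, 7, 9, 2, 10, 3, 1, 14, 6]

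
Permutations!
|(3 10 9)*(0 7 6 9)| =6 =|(0 7 6 9 3 10)|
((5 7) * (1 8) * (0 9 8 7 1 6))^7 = ((0 9 8 6)(1 7 5))^7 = (0 6 8 9)(1 7 5)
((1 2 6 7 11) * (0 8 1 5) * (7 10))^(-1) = (0 5 11 7 10 6 2 1 8) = ((0 8 1 2 6 10 7 11 5))^(-1)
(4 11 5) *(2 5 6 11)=(2 5 4)(6 11)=[0, 1, 5, 3, 2, 4, 11, 7, 8, 9, 10, 6]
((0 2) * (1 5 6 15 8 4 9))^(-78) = (1 9 4 8 15 6 5) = ((0 2)(1 5 6 15 8 4 9))^(-78)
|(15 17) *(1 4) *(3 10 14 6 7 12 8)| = 14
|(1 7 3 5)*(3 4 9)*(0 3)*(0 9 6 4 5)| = 6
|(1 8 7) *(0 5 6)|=3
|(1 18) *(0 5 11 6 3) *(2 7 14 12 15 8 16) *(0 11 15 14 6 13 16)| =28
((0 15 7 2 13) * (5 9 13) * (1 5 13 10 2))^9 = ((0 15 7 1 5 9 10 2 13))^9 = (15)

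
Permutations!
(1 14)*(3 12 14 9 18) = (1 9 18 3 12 14) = [0, 9, 2, 12, 4, 5, 6, 7, 8, 18, 10, 11, 14, 13, 1, 15, 16, 17, 3]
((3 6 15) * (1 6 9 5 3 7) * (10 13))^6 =(1 15)(6 7)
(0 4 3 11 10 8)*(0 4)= (3 11 10 8 4)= [0, 1, 2, 11, 3, 5, 6, 7, 4, 9, 8, 10]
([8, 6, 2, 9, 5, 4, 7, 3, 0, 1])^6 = (1 6 7 3 9)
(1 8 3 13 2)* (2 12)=(1 8 3 13 12 2)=[0, 8, 1, 13, 4, 5, 6, 7, 3, 9, 10, 11, 2, 12]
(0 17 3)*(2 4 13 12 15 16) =(0 17 3)(2 4 13 12 15 16) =[17, 1, 4, 0, 13, 5, 6, 7, 8, 9, 10, 11, 15, 12, 14, 16, 2, 3]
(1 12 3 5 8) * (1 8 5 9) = (1 12 3 9) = [0, 12, 2, 9, 4, 5, 6, 7, 8, 1, 10, 11, 3]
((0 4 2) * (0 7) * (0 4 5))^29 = (0 5)(2 4 7)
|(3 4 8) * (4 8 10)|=2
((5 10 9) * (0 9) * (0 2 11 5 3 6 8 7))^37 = (0 9 3 6 8 7)(2 11 5 10)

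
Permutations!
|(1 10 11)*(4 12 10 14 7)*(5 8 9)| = 21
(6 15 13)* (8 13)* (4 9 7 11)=(4 9 7 11)(6 15 8 13)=[0, 1, 2, 3, 9, 5, 15, 11, 13, 7, 10, 4, 12, 6, 14, 8]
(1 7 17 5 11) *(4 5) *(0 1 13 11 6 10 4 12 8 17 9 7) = (0 1)(4 5 6 10)(7 9)(8 17 12)(11 13) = [1, 0, 2, 3, 5, 6, 10, 9, 17, 7, 4, 13, 8, 11, 14, 15, 16, 12]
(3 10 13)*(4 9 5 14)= (3 10 13)(4 9 5 14)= [0, 1, 2, 10, 9, 14, 6, 7, 8, 5, 13, 11, 12, 3, 4]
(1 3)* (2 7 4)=(1 3)(2 7 4)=[0, 3, 7, 1, 2, 5, 6, 4]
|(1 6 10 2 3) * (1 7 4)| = |(1 6 10 2 3 7 4)| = 7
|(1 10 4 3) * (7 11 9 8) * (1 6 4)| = 12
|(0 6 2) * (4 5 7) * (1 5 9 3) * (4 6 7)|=20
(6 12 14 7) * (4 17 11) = (4 17 11)(6 12 14 7) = [0, 1, 2, 3, 17, 5, 12, 6, 8, 9, 10, 4, 14, 13, 7, 15, 16, 11]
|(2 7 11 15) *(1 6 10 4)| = 4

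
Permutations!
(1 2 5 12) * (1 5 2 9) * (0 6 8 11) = (0 6 8 11)(1 9)(5 12) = [6, 9, 2, 3, 4, 12, 8, 7, 11, 1, 10, 0, 5]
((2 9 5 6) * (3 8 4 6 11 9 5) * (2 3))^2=(2 11)(3 4)(5 9)(6 8)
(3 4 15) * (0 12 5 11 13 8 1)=[12, 0, 2, 4, 15, 11, 6, 7, 1, 9, 10, 13, 5, 8, 14, 3]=(0 12 5 11 13 8 1)(3 4 15)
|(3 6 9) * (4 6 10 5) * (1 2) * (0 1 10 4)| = 20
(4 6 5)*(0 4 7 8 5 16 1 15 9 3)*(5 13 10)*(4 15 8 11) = [15, 8, 2, 0, 6, 7, 16, 11, 13, 3, 5, 4, 12, 10, 14, 9, 1] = (0 15 9 3)(1 8 13 10 5 7 11 4 6 16)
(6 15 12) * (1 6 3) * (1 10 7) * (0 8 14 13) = (0 8 14 13)(1 6 15 12 3 10 7) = [8, 6, 2, 10, 4, 5, 15, 1, 14, 9, 7, 11, 3, 0, 13, 12]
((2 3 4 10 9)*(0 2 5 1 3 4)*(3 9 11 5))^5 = (0 5 2 1 4 9 10 3 11)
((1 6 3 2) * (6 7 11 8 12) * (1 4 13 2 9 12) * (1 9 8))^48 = (13)(3 12 8 6 9)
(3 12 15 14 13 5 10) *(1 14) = (1 14 13 5 10 3 12 15) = [0, 14, 2, 12, 4, 10, 6, 7, 8, 9, 3, 11, 15, 5, 13, 1]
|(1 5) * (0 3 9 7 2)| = 10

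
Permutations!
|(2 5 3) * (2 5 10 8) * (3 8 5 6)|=4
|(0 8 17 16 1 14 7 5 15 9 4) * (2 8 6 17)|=22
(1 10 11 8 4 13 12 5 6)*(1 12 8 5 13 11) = (1 10)(4 11 5 6 12 13 8) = [0, 10, 2, 3, 11, 6, 12, 7, 4, 9, 1, 5, 13, 8]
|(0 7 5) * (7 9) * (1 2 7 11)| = 7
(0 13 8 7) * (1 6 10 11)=[13, 6, 2, 3, 4, 5, 10, 0, 7, 9, 11, 1, 12, 8]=(0 13 8 7)(1 6 10 11)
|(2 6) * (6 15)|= |(2 15 6)|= 3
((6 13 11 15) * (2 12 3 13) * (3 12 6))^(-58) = ((2 6)(3 13 11 15))^(-58) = (3 11)(13 15)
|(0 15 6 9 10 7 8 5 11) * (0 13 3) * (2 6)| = 12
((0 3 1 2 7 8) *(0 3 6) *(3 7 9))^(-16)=((0 6)(1 2 9 3)(7 8))^(-16)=(9)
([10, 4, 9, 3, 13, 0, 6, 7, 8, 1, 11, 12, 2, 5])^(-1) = (0 5 13 4 1 9 2 12 11 10)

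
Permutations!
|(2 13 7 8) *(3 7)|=5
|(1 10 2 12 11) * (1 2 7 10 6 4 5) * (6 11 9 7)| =|(1 11 2 12 9 7 10 6 4 5)| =10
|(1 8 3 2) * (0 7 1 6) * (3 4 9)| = 9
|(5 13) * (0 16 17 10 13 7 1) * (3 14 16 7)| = |(0 7 1)(3 14 16 17 10 13 5)| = 21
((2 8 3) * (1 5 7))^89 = ((1 5 7)(2 8 3))^89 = (1 7 5)(2 3 8)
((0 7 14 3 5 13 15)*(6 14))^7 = (0 15 13 5 3 14 6 7)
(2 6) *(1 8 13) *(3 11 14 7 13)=(1 8 3 11 14 7 13)(2 6)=[0, 8, 6, 11, 4, 5, 2, 13, 3, 9, 10, 14, 12, 1, 7]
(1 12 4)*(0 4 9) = [4, 12, 2, 3, 1, 5, 6, 7, 8, 0, 10, 11, 9] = (0 4 1 12 9)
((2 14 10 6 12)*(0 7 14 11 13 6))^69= ((0 7 14 10)(2 11 13 6 12))^69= (0 7 14 10)(2 12 6 13 11)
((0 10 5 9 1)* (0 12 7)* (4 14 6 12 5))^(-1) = (0 7 12 6 14 4 10)(1 9 5) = ((0 10 4 14 6 12 7)(1 5 9))^(-1)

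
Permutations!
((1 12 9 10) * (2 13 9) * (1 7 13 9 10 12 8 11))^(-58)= (1 11 8)(2 12 9)(7 10 13)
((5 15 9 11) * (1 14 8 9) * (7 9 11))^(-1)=(1 15 5 11 8 14)(7 9)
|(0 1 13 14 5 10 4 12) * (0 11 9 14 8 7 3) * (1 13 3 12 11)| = 42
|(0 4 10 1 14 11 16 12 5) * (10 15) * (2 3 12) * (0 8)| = |(0 4 15 10 1 14 11 16 2 3 12 5 8)| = 13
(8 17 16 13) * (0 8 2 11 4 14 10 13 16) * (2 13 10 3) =[8, 1, 11, 2, 14, 5, 6, 7, 17, 9, 10, 4, 12, 13, 3, 15, 16, 0] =(0 8 17)(2 11 4 14 3)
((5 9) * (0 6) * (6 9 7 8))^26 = ((0 9 5 7 8 6))^26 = (0 5 8)(6 9 7)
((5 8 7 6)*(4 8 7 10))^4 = (4 8 10)(5 7 6)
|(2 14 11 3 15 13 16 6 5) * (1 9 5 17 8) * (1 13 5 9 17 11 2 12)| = 22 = |(1 17 8 13 16 6 11 3 15 5 12)(2 14)|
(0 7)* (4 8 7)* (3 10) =(0 4 8 7)(3 10) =[4, 1, 2, 10, 8, 5, 6, 0, 7, 9, 3]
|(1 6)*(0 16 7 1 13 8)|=|(0 16 7 1 6 13 8)|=7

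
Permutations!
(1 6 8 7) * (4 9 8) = [0, 6, 2, 3, 9, 5, 4, 1, 7, 8] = (1 6 4 9 8 7)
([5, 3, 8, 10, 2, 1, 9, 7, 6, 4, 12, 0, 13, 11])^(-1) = (0 11 13 12 10 3 1 5)(2 4 9 6 8)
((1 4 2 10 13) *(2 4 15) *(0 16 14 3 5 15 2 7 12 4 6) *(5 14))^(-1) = ((0 16 5 15 7 12 4 6)(1 2 10 13)(3 14))^(-1) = (0 6 4 12 7 15 5 16)(1 13 10 2)(3 14)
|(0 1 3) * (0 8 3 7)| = 6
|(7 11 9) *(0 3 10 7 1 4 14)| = 9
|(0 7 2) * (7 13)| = |(0 13 7 2)| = 4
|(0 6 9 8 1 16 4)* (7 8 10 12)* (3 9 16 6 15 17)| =|(0 15 17 3 9 10 12 7 8 1 6 16 4)| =13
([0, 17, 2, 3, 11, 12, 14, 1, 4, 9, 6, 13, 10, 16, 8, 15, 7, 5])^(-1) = (1 7 16 13 11 4 8 14 6 10 12 5 17)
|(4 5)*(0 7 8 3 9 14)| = |(0 7 8 3 9 14)(4 5)| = 6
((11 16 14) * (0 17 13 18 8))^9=((0 17 13 18 8)(11 16 14))^9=(0 8 18 13 17)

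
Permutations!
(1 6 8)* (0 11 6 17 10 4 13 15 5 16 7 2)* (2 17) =[11, 2, 0, 3, 13, 16, 8, 17, 1, 9, 4, 6, 12, 15, 14, 5, 7, 10] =(0 11 6 8 1 2)(4 13 15 5 16 7 17 10)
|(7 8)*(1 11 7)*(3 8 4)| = 6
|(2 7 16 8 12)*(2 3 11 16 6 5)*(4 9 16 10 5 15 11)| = |(2 7 6 15 11 10 5)(3 4 9 16 8 12)| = 42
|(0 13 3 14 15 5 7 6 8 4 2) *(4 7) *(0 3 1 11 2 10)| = 33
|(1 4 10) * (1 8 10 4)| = 2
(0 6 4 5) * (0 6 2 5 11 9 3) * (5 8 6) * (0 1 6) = (0 2 8)(1 6 4 11 9 3) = [2, 6, 8, 1, 11, 5, 4, 7, 0, 3, 10, 9]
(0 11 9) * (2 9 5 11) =[2, 1, 9, 3, 4, 11, 6, 7, 8, 0, 10, 5] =(0 2 9)(5 11)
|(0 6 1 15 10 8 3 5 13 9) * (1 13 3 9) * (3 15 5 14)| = 18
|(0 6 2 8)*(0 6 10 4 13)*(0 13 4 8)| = 5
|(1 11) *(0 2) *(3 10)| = |(0 2)(1 11)(3 10)| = 2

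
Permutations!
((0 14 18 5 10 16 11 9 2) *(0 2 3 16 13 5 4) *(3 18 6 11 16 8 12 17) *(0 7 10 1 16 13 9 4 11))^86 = (0 6 14)(1 13)(3 12)(4 10 18)(5 16)(7 9 11)(8 17)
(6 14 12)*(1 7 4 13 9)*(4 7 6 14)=(1 6 4 13 9)(12 14)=[0, 6, 2, 3, 13, 5, 4, 7, 8, 1, 10, 11, 14, 9, 12]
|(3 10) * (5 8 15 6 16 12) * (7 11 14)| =|(3 10)(5 8 15 6 16 12)(7 11 14)| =6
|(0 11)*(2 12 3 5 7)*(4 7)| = 6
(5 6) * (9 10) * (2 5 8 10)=[0, 1, 5, 3, 4, 6, 8, 7, 10, 2, 9]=(2 5 6 8 10 9)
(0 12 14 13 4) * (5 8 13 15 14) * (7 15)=(0 12 5 8 13 4)(7 15 14)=[12, 1, 2, 3, 0, 8, 6, 15, 13, 9, 10, 11, 5, 4, 7, 14]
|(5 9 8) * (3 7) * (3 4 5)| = 6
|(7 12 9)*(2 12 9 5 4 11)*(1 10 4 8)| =|(1 10 4 11 2 12 5 8)(7 9)| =8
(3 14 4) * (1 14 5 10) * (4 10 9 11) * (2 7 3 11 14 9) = [0, 9, 7, 5, 11, 2, 6, 3, 8, 14, 1, 4, 12, 13, 10] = (1 9 14 10)(2 7 3 5)(4 11)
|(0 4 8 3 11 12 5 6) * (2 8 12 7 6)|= |(0 4 12 5 2 8 3 11 7 6)|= 10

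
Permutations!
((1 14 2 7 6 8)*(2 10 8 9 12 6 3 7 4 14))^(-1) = (1 8 10 14 4 2)(3 7)(6 12 9)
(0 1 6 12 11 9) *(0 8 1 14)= [14, 6, 2, 3, 4, 5, 12, 7, 1, 8, 10, 9, 11, 13, 0]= (0 14)(1 6 12 11 9 8)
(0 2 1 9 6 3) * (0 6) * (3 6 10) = (0 2 1 9)(3 10) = [2, 9, 1, 10, 4, 5, 6, 7, 8, 0, 3]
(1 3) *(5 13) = (1 3)(5 13) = [0, 3, 2, 1, 4, 13, 6, 7, 8, 9, 10, 11, 12, 5]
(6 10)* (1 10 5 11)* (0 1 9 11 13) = (0 1 10 6 5 13)(9 11) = [1, 10, 2, 3, 4, 13, 5, 7, 8, 11, 6, 9, 12, 0]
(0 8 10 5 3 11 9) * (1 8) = (0 1 8 10 5 3 11 9) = [1, 8, 2, 11, 4, 3, 6, 7, 10, 0, 5, 9]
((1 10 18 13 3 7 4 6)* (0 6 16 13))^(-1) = (0 18 10 1 6)(3 13 16 4 7)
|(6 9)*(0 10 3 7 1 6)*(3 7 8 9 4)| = 9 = |(0 10 7 1 6 4 3 8 9)|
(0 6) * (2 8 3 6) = [2, 1, 8, 6, 4, 5, 0, 7, 3] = (0 2 8 3 6)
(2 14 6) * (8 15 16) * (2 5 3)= (2 14 6 5 3)(8 15 16)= [0, 1, 14, 2, 4, 3, 5, 7, 15, 9, 10, 11, 12, 13, 6, 16, 8]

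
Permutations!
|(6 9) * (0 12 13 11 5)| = 10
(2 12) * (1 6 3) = [0, 6, 12, 1, 4, 5, 3, 7, 8, 9, 10, 11, 2] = (1 6 3)(2 12)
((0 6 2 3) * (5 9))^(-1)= (0 3 2 6)(5 9)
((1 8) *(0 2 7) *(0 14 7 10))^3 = ((0 2 10)(1 8)(7 14))^3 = (1 8)(7 14)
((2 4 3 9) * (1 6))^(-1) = (1 6)(2 9 3 4)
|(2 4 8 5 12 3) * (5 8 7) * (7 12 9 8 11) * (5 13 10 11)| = 12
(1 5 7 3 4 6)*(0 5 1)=(0 5 7 3 4 6)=[5, 1, 2, 4, 6, 7, 0, 3]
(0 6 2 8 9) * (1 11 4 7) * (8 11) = (0 6 2 11 4 7 1 8 9) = [6, 8, 11, 3, 7, 5, 2, 1, 9, 0, 10, 4]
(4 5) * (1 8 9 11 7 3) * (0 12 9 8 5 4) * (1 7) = [12, 5, 2, 7, 4, 0, 6, 3, 8, 11, 10, 1, 9] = (0 12 9 11 1 5)(3 7)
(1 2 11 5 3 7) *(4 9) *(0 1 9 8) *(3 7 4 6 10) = (0 1 2 11 5 7 9 6 10 3 4 8) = [1, 2, 11, 4, 8, 7, 10, 9, 0, 6, 3, 5]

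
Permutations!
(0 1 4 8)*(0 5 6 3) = [1, 4, 2, 0, 8, 6, 3, 7, 5] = (0 1 4 8 5 6 3)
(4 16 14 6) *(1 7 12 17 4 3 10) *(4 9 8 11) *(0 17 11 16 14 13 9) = [17, 7, 2, 10, 14, 5, 3, 12, 16, 8, 1, 4, 11, 9, 6, 15, 13, 0] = (0 17)(1 7 12 11 4 14 6 3 10)(8 16 13 9)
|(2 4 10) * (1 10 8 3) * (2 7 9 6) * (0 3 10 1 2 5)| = |(0 3 2 4 8 10 7 9 6 5)| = 10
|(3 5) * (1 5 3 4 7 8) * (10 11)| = 10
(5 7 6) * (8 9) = (5 7 6)(8 9) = [0, 1, 2, 3, 4, 7, 5, 6, 9, 8]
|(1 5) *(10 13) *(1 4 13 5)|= |(4 13 10 5)|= 4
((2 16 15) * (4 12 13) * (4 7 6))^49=(2 16 15)(4 6 7 13 12)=((2 16 15)(4 12 13 7 6))^49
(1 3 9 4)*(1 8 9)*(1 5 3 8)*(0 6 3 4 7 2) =(0 6 3 5 4 1 8 9 7 2) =[6, 8, 0, 5, 1, 4, 3, 2, 9, 7]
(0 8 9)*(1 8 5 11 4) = (0 5 11 4 1 8 9) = [5, 8, 2, 3, 1, 11, 6, 7, 9, 0, 10, 4]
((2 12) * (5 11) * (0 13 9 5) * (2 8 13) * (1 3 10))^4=(0 13)(1 3 10)(2 9)(5 12)(8 11)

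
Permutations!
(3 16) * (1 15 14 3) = [0, 15, 2, 16, 4, 5, 6, 7, 8, 9, 10, 11, 12, 13, 3, 14, 1] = (1 15 14 3 16)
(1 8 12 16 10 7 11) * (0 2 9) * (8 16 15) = (0 2 9)(1 16 10 7 11)(8 12 15) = [2, 16, 9, 3, 4, 5, 6, 11, 12, 0, 7, 1, 15, 13, 14, 8, 10]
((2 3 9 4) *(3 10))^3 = (2 9 10 4 3)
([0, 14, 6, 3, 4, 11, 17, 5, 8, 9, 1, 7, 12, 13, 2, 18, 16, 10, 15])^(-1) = [0, 10, 14, 3, 4, 7, 2, 11, 8, 9, 17, 5, 12, 13, 1, 18, 16, 6, 15]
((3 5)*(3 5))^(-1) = ((5))^(-1) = (5)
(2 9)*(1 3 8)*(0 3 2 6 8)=(0 3)(1 2 9 6 8)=[3, 2, 9, 0, 4, 5, 8, 7, 1, 6]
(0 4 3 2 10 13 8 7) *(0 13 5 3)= (0 4)(2 10 5 3)(7 13 8)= [4, 1, 10, 2, 0, 3, 6, 13, 7, 9, 5, 11, 12, 8]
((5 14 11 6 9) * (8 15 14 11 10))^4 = (15)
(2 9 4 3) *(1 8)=[0, 8, 9, 2, 3, 5, 6, 7, 1, 4]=(1 8)(2 9 4 3)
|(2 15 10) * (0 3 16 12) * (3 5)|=|(0 5 3 16 12)(2 15 10)|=15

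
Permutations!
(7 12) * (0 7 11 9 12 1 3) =(0 7 1 3)(9 12 11) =[7, 3, 2, 0, 4, 5, 6, 1, 8, 12, 10, 9, 11]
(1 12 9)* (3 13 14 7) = (1 12 9)(3 13 14 7) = [0, 12, 2, 13, 4, 5, 6, 3, 8, 1, 10, 11, 9, 14, 7]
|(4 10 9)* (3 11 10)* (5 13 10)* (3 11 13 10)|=10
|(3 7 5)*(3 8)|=4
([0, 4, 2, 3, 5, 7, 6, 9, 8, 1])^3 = [0, 7, 2, 3, 9, 1, 6, 4, 8, 5]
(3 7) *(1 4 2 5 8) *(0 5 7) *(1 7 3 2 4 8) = [5, 8, 3, 0, 4, 1, 6, 2, 7] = (0 5 1 8 7 2 3)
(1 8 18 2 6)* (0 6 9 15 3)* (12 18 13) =[6, 8, 9, 0, 4, 5, 1, 7, 13, 15, 10, 11, 18, 12, 14, 3, 16, 17, 2] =(0 6 1 8 13 12 18 2 9 15 3)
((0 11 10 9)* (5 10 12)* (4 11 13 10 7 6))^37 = (0 13 10 9)(4 11 12 5 7 6)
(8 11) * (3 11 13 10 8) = (3 11)(8 13 10) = [0, 1, 2, 11, 4, 5, 6, 7, 13, 9, 8, 3, 12, 10]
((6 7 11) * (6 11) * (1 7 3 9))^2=((11)(1 7 6 3 9))^2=(11)(1 6 9 7 3)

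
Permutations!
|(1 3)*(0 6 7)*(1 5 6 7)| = 4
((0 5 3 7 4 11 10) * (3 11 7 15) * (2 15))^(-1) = (0 10 11 5)(2 3 15)(4 7)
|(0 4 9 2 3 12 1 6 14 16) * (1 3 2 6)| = 6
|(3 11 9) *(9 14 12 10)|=6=|(3 11 14 12 10 9)|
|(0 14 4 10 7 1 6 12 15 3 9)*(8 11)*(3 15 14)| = 42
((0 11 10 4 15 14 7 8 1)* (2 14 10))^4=(0 7 11 8 2 1 14)(4 15 10)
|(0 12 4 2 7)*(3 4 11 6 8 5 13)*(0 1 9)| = |(0 12 11 6 8 5 13 3 4 2 7 1 9)| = 13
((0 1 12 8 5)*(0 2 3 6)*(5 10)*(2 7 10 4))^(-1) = ((0 1 12 8 4 2 3 6)(5 7 10))^(-1) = (0 6 3 2 4 8 12 1)(5 10 7)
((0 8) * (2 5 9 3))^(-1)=(0 8)(2 3 9 5)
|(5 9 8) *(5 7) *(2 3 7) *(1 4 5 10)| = 9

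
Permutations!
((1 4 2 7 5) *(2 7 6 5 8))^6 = (1 5 6 2 8 7 4)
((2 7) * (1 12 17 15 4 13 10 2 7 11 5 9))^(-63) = (1 15 10 5 12 4 2 9 17 13 11)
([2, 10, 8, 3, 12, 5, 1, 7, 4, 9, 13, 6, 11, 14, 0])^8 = (0 10 11 8 14 1 12 2 13 6 4)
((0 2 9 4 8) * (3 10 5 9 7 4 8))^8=(0 8 9 5 10 3 4 7 2)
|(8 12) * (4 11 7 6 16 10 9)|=|(4 11 7 6 16 10 9)(8 12)|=14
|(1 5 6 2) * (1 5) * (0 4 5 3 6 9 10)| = 15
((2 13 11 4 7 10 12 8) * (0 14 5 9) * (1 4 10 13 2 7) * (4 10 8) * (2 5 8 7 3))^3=((0 14 8 3 2 5 9)(1 10 12 4)(7 13 11))^3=(0 3 9 8 5 14 2)(1 4 12 10)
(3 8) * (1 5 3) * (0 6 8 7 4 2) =(0 6 8 1 5 3 7 4 2) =[6, 5, 0, 7, 2, 3, 8, 4, 1]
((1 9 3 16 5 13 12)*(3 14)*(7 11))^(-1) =(1 12 13 5 16 3 14 9)(7 11)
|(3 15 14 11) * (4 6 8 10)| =4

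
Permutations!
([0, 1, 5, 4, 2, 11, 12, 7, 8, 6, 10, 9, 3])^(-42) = [0, 1, 3, 6, 12, 4, 11, 7, 8, 5, 10, 2, 9]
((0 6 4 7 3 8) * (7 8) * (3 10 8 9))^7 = (0 8 10 7 3 9 4 6)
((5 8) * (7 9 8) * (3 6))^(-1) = ((3 6)(5 7 9 8))^(-1) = (3 6)(5 8 9 7)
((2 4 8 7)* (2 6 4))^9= (4 8 7 6)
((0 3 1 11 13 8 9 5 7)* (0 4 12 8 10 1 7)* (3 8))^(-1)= ((0 8 9 5)(1 11 13 10)(3 7 4 12))^(-1)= (0 5 9 8)(1 10 13 11)(3 12 4 7)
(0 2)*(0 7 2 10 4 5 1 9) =(0 10 4 5 1 9)(2 7) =[10, 9, 7, 3, 5, 1, 6, 2, 8, 0, 4]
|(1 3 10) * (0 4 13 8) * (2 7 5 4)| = 21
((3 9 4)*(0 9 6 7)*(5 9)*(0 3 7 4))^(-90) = ((0 5 9)(3 6 4 7))^(-90) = (9)(3 4)(6 7)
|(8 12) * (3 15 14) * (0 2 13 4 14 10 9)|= |(0 2 13 4 14 3 15 10 9)(8 12)|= 18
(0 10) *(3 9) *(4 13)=[10, 1, 2, 9, 13, 5, 6, 7, 8, 3, 0, 11, 12, 4]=(0 10)(3 9)(4 13)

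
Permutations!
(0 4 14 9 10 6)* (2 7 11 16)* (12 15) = (0 4 14 9 10 6)(2 7 11 16)(12 15) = [4, 1, 7, 3, 14, 5, 0, 11, 8, 10, 6, 16, 15, 13, 9, 12, 2]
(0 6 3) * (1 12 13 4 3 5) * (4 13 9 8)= (13)(0 6 5 1 12 9 8 4 3)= [6, 12, 2, 0, 3, 1, 5, 7, 4, 8, 10, 11, 9, 13]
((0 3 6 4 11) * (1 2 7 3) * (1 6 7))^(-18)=(0 4)(6 11)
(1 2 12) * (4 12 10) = [0, 2, 10, 3, 12, 5, 6, 7, 8, 9, 4, 11, 1] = (1 2 10 4 12)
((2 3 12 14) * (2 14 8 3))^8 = (14)(3 8 12)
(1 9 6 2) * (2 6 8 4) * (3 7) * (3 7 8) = (1 9 3 8 4 2) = [0, 9, 1, 8, 2, 5, 6, 7, 4, 3]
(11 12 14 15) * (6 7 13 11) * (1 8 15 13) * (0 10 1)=(0 10 1 8 15 6 7)(11 12 14 13)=[10, 8, 2, 3, 4, 5, 7, 0, 15, 9, 1, 12, 14, 11, 13, 6]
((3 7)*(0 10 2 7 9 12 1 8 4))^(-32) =(0 8 12 3 2)(1 9 7 10 4)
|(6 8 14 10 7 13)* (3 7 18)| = 8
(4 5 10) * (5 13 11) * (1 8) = (1 8)(4 13 11 5 10) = [0, 8, 2, 3, 13, 10, 6, 7, 1, 9, 4, 5, 12, 11]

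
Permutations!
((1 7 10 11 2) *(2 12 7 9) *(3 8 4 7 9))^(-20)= ((1 3 8 4 7 10 11 12 9 2))^(-20)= (12)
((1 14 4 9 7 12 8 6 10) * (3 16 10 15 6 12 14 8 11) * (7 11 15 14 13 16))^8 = (1 11 12 7 6 16 4)(3 15 13 14 10 9 8)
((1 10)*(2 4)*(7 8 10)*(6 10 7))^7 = (1 6 10)(2 4)(7 8)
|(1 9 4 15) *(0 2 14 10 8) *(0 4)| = |(0 2 14 10 8 4 15 1 9)| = 9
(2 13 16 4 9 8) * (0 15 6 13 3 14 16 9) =(0 15 6 13 9 8 2 3 14 16 4) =[15, 1, 3, 14, 0, 5, 13, 7, 2, 8, 10, 11, 12, 9, 16, 6, 4]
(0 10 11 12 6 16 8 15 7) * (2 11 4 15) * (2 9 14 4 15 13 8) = [10, 1, 11, 3, 13, 5, 16, 0, 9, 14, 15, 12, 6, 8, 4, 7, 2] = (0 10 15 7)(2 11 12 6 16)(4 13 8 9 14)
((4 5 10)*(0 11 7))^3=(11)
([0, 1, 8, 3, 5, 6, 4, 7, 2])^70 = (8)(4 5 6)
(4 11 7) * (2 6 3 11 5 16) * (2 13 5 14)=(2 6 3 11 7 4 14)(5 16 13)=[0, 1, 6, 11, 14, 16, 3, 4, 8, 9, 10, 7, 12, 5, 2, 15, 13]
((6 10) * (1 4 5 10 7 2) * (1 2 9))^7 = (10)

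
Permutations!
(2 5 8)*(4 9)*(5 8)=(2 8)(4 9)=[0, 1, 8, 3, 9, 5, 6, 7, 2, 4]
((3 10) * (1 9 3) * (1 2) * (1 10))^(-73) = ((1 9 3)(2 10))^(-73) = (1 3 9)(2 10)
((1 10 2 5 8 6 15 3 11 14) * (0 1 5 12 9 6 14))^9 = (0 11 3 15 6 9 12 2 10 1)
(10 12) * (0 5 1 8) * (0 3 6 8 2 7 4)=(0 5 1 2 7 4)(3 6 8)(10 12)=[5, 2, 7, 6, 0, 1, 8, 4, 3, 9, 12, 11, 10]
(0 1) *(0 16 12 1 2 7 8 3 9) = (0 2 7 8 3 9)(1 16 12) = [2, 16, 7, 9, 4, 5, 6, 8, 3, 0, 10, 11, 1, 13, 14, 15, 12]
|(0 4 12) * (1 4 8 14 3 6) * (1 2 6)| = |(0 8 14 3 1 4 12)(2 6)| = 14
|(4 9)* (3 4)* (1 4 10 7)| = |(1 4 9 3 10 7)| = 6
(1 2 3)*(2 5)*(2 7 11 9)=[0, 5, 3, 1, 4, 7, 6, 11, 8, 2, 10, 9]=(1 5 7 11 9 2 3)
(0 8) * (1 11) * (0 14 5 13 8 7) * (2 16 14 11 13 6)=(0 7)(1 13 8 11)(2 16 14 5 6)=[7, 13, 16, 3, 4, 6, 2, 0, 11, 9, 10, 1, 12, 8, 5, 15, 14]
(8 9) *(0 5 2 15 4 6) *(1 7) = (0 5 2 15 4 6)(1 7)(8 9) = [5, 7, 15, 3, 6, 2, 0, 1, 9, 8, 10, 11, 12, 13, 14, 4]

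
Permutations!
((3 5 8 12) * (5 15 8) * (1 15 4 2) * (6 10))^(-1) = (1 2 4 3 12 8 15)(6 10)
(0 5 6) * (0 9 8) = (0 5 6 9 8) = [5, 1, 2, 3, 4, 6, 9, 7, 0, 8]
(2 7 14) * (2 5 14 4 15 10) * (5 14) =(2 7 4 15 10) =[0, 1, 7, 3, 15, 5, 6, 4, 8, 9, 2, 11, 12, 13, 14, 10]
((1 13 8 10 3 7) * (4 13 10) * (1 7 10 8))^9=((1 8 4 13)(3 10))^9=(1 8 4 13)(3 10)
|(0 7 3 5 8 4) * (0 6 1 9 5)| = 6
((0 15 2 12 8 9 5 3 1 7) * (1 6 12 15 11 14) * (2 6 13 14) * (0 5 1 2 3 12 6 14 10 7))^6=(15)(0 5 11 12 3 8 13 9 10 1 7)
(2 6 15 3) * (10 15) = [0, 1, 6, 2, 4, 5, 10, 7, 8, 9, 15, 11, 12, 13, 14, 3] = (2 6 10 15 3)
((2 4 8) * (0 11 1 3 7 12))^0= ((0 11 1 3 7 12)(2 4 8))^0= (12)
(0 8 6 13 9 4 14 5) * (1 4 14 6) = [8, 4, 2, 3, 6, 0, 13, 7, 1, 14, 10, 11, 12, 9, 5] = (0 8 1 4 6 13 9 14 5)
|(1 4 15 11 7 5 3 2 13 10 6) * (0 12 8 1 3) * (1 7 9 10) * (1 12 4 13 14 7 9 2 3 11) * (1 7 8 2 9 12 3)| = 60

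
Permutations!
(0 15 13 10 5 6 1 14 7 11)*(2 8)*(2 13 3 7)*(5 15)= (0 5 6 1 14 2 8 13 10 15 3 7 11)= [5, 14, 8, 7, 4, 6, 1, 11, 13, 9, 15, 0, 12, 10, 2, 3]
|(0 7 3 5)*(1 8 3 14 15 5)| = 15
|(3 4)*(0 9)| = 2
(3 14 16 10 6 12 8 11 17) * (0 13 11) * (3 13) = [3, 1, 2, 14, 4, 5, 12, 7, 0, 9, 6, 17, 8, 11, 16, 15, 10, 13] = (0 3 14 16 10 6 12 8)(11 17 13)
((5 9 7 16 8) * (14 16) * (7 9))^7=(5 14 8 7 16)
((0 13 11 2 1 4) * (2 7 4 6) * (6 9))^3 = (0 7 13 4 11)(1 2 6 9)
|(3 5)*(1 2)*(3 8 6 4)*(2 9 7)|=20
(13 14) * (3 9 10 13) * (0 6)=(0 6)(3 9 10 13 14)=[6, 1, 2, 9, 4, 5, 0, 7, 8, 10, 13, 11, 12, 14, 3]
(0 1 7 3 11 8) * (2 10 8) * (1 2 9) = (0 2 10 8)(1 7 3 11 9) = [2, 7, 10, 11, 4, 5, 6, 3, 0, 1, 8, 9]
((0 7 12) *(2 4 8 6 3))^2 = ((0 7 12)(2 4 8 6 3))^2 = (0 12 7)(2 8 3 4 6)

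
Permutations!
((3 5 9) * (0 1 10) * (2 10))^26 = (0 2)(1 10)(3 9 5)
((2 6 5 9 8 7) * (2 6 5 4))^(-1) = ((2 5 9 8 7 6 4))^(-1) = (2 4 6 7 8 9 5)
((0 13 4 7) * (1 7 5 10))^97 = (0 7 1 10 5 4 13)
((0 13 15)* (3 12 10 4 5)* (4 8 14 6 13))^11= (15)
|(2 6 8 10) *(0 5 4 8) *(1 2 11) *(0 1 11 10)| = 12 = |(11)(0 5 4 8)(1 2 6)|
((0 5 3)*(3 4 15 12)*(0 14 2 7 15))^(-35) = (0 5 4)(2 7 15 12 3 14)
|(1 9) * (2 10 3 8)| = |(1 9)(2 10 3 8)| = 4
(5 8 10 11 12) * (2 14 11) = (2 14 11 12 5 8 10) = [0, 1, 14, 3, 4, 8, 6, 7, 10, 9, 2, 12, 5, 13, 11]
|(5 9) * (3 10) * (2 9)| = |(2 9 5)(3 10)| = 6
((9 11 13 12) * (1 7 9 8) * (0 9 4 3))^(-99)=(0 9 11 13 12 8 1 7 4 3)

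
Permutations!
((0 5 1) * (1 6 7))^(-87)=(0 7 5 1 6)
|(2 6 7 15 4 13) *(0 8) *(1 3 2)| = 8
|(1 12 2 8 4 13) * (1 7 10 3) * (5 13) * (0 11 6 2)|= |(0 11 6 2 8 4 5 13 7 10 3 1 12)|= 13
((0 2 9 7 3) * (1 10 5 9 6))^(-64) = (0 3 7 9 5 10 1 6 2)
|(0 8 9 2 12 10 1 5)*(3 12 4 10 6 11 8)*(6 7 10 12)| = 13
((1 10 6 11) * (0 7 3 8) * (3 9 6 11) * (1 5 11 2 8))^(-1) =(0 8 2 10 1 3 6 9 7)(5 11)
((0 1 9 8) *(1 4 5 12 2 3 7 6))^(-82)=((0 4 5 12 2 3 7 6 1 9 8))^(-82)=(0 7 4 6 5 1 12 9 2 8 3)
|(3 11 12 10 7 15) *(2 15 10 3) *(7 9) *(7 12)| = |(2 15)(3 11 7 10 9 12)| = 6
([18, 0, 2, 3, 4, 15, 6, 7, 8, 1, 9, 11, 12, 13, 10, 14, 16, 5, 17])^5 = (0 14 18 10 17 9 5 1 15)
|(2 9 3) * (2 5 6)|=|(2 9 3 5 6)|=5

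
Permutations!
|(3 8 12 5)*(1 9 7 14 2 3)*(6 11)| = |(1 9 7 14 2 3 8 12 5)(6 11)| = 18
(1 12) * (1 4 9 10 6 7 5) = [0, 12, 2, 3, 9, 1, 7, 5, 8, 10, 6, 11, 4] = (1 12 4 9 10 6 7 5)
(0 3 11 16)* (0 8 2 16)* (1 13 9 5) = (0 3 11)(1 13 9 5)(2 16 8) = [3, 13, 16, 11, 4, 1, 6, 7, 2, 5, 10, 0, 12, 9, 14, 15, 8]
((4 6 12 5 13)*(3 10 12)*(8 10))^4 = ((3 8 10 12 5 13 4 6))^4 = (3 5)(4 10)(6 12)(8 13)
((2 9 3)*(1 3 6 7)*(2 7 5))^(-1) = (1 7 3)(2 5 6 9)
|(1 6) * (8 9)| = 2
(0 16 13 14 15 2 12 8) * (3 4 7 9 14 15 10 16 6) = (0 6 3 4 7 9 14 10 16 13 15 2 12 8) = [6, 1, 12, 4, 7, 5, 3, 9, 0, 14, 16, 11, 8, 15, 10, 2, 13]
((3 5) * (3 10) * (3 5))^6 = (10)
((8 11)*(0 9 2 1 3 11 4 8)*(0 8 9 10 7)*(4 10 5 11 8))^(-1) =(0 7 10 8 3 1 2 9 4 11 5)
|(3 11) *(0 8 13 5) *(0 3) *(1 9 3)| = 8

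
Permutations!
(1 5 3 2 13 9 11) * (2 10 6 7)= (1 5 3 10 6 7 2 13 9 11)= [0, 5, 13, 10, 4, 3, 7, 2, 8, 11, 6, 1, 12, 9]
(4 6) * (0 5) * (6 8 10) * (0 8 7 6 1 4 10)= (0 5 8)(1 4 7 6 10)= [5, 4, 2, 3, 7, 8, 10, 6, 0, 9, 1]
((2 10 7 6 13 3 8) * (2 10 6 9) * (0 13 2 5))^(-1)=((0 13 3 8 10 7 9 5)(2 6))^(-1)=(0 5 9 7 10 8 3 13)(2 6)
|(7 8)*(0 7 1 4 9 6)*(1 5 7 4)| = |(0 4 9 6)(5 7 8)| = 12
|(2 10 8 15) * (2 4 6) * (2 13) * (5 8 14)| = |(2 10 14 5 8 15 4 6 13)| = 9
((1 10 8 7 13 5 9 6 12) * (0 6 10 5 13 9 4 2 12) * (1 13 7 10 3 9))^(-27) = (0 6)(1 5 4 2 12 13 7)(3 9)(8 10)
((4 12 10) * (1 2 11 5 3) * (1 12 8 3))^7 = (1 5 11 2)(3 10 8 12 4)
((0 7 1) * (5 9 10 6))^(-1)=(0 1 7)(5 6 10 9)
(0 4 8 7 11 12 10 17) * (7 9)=(0 4 8 9 7 11 12 10 17)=[4, 1, 2, 3, 8, 5, 6, 11, 9, 7, 17, 12, 10, 13, 14, 15, 16, 0]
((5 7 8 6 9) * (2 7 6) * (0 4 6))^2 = (0 6 5 4 9)(2 8 7)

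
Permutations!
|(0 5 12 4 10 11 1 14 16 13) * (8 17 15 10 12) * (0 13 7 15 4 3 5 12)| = 7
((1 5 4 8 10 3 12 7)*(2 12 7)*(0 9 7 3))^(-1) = (0 10 8 4 5 1 7 9)(2 12)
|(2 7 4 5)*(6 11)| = |(2 7 4 5)(6 11)| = 4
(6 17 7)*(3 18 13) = [0, 1, 2, 18, 4, 5, 17, 6, 8, 9, 10, 11, 12, 3, 14, 15, 16, 7, 13] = (3 18 13)(6 17 7)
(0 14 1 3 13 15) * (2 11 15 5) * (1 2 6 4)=(0 14 2 11 15)(1 3 13 5 6 4)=[14, 3, 11, 13, 1, 6, 4, 7, 8, 9, 10, 15, 12, 5, 2, 0]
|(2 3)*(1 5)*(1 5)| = 2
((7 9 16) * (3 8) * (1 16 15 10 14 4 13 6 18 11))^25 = ((1 16 7 9 15 10 14 4 13 6 18 11)(3 8))^25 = (1 16 7 9 15 10 14 4 13 6 18 11)(3 8)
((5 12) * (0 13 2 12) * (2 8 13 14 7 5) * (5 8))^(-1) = (0 5 13 8 7 14)(2 12)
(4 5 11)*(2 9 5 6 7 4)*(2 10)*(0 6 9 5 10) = (0 6 7 4 9 10 2 5 11) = [6, 1, 5, 3, 9, 11, 7, 4, 8, 10, 2, 0]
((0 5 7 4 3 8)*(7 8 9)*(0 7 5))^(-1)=(3 4 7 8 5 9)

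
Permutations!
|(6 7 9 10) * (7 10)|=|(6 10)(7 9)|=2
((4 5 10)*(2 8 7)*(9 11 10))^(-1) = (2 7 8)(4 10 11 9 5)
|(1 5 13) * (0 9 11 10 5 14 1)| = 6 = |(0 9 11 10 5 13)(1 14)|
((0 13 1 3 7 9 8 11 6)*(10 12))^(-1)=(0 6 11 8 9 7 3 1 13)(10 12)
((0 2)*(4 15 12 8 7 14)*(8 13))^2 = ((0 2)(4 15 12 13 8 7 14))^2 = (4 12 8 14 15 13 7)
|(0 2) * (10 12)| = 2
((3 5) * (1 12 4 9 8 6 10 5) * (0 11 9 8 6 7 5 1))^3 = ((0 11 9 6 10 1 12 4 8 7 5 3))^3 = (0 6 12 7)(1 8 3 9)(4 5 11 10)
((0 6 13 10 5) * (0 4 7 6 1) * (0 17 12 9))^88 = (0 12 1 9 17)(4 10 6)(5 13 7) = ((0 1 17 12 9)(4 7 6 13 10 5))^88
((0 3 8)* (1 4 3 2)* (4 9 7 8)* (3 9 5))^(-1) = ((0 2 1 5 3 4 9 7 8))^(-1) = (0 8 7 9 4 3 5 1 2)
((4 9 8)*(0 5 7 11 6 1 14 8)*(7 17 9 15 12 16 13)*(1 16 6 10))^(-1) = (0 9 17 5)(1 10 11 7 13 16 6 12 15 4 8 14)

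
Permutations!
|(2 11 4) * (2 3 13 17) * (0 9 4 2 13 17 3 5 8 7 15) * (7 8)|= |(0 9 4 5 7 15)(2 11)(3 17 13)|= 6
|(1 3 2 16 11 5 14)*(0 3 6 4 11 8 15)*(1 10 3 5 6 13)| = 18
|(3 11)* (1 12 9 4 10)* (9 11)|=7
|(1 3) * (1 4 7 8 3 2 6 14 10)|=20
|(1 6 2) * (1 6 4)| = 2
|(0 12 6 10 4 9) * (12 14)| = |(0 14 12 6 10 4 9)| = 7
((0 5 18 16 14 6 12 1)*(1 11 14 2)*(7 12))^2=(0 18 2)(1 5 16)(6 12 14 7 11)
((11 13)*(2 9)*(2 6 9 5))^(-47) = ((2 5)(6 9)(11 13))^(-47) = (2 5)(6 9)(11 13)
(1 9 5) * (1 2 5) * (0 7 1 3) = (0 7 1 9 3)(2 5) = [7, 9, 5, 0, 4, 2, 6, 1, 8, 3]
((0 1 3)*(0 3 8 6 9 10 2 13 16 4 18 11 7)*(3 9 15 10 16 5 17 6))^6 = ((0 1 8 3 9 16 4 18 11 7)(2 13 5 17 6 15 10))^6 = (0 4 8 11 9)(1 18 3 7 16)(2 10 15 6 17 5 13)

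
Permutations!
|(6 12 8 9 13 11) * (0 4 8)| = 8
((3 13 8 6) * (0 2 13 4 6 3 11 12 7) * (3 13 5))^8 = (13)(0 7 12 11 6 4 3 5 2)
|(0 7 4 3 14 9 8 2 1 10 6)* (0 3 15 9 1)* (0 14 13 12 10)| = 45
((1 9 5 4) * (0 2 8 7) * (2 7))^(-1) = ((0 7)(1 9 5 4)(2 8))^(-1) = (0 7)(1 4 5 9)(2 8)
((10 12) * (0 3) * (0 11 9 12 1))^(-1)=((0 3 11 9 12 10 1))^(-1)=(0 1 10 12 9 11 3)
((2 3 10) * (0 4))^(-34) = (2 10 3)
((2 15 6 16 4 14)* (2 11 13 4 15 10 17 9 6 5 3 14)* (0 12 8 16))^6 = (0 3 10 8 11 9 15 4)(2 12 14 17 16 13 6 5)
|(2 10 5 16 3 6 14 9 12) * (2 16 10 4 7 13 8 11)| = 6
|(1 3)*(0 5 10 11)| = |(0 5 10 11)(1 3)| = 4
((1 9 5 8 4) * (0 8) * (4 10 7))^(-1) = ((0 8 10 7 4 1 9 5))^(-1) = (0 5 9 1 4 7 10 8)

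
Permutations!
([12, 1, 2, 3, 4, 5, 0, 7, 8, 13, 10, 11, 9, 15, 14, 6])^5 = [6, 1, 2, 3, 4, 5, 15, 7, 8, 12, 10, 11, 0, 9, 14, 13]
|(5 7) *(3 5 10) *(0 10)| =5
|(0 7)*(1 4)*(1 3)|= |(0 7)(1 4 3)|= 6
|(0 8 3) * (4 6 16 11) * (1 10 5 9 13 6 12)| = 30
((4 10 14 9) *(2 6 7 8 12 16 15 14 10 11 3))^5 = (2 16 11 8 9 6 15 3 12 4 7 14)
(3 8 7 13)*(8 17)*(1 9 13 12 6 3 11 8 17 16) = [0, 9, 2, 16, 4, 5, 3, 12, 7, 13, 10, 8, 6, 11, 14, 15, 1, 17] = (17)(1 9 13 11 8 7 12 6 3 16)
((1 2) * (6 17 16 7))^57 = (1 2)(6 17 16 7)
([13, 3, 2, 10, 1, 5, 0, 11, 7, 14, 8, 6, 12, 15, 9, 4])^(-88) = [0, 1, 2, 3, 4, 5, 6, 7, 8, 9, 10, 11, 12, 13, 14, 15]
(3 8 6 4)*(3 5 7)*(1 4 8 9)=(1 4 5 7 3 9)(6 8)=[0, 4, 2, 9, 5, 7, 8, 3, 6, 1]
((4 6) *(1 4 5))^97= (1 4 6 5)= ((1 4 6 5))^97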